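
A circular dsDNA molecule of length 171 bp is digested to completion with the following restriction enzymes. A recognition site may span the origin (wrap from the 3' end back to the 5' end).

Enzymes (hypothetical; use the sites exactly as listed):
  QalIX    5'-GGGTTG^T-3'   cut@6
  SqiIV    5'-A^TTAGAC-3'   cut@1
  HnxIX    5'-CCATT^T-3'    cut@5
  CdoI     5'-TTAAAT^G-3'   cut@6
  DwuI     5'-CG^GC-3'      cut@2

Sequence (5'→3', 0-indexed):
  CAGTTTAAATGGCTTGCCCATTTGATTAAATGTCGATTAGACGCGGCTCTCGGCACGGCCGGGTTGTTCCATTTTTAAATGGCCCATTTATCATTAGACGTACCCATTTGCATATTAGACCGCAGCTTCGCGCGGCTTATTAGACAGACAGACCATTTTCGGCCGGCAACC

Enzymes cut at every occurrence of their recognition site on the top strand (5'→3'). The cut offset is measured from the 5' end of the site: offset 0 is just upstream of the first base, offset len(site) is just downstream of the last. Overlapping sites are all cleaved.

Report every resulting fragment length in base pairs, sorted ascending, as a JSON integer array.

[4,4,5,5,5,5,6,7,7,7,8,9,9,9,12,15,16,18,20]

Per-enzyme occurrences:
  QalIX (GGGTTGT, off=6): starts [60] → cuts [66]
  SqiIV (ATTAGAC, off=1): starts [35, 92, 113, 138] → cuts [36, 93, 114, 139]
  HnxIX (CCATTT, off=5): starts [17, 68, 83, 103, 152] → cuts [22, 73, 88, 108, 157]
  CdoI (TTAAATG, off=6): starts [4, 25, 74] → cuts [10, 31, 80]
  DwuI (CGGC, off=2): starts [43, 50, 55, 132, 159, 163] → cuts [45, 52, 57, 134, 161, 165]

Pooled cuts: [10, 22, 31, 36, 45, 52, 57, 66, 73, 80, 88, 93, 108, 114, 134, 139, 157, 161, 165]

Fragment lengths:
  10→22: 12 bp
  22→31: 9 bp
  31→36: 5 bp
  36→45: 9 bp
  45→52: 7 bp
  52→57: 5 bp
  57→66: 9 bp
  66→73: 7 bp
  73→80: 7 bp
  80→88: 8 bp
  88→93: 5 bp
  93→108: 15 bp
  108→114: 6 bp
  114→134: 20 bp
  134→139: 5 bp
  139→157: 18 bp
  157→161: 4 bp
  161→165: 4 bp
  165→10 (wrap): 171-165+10 = 16 bp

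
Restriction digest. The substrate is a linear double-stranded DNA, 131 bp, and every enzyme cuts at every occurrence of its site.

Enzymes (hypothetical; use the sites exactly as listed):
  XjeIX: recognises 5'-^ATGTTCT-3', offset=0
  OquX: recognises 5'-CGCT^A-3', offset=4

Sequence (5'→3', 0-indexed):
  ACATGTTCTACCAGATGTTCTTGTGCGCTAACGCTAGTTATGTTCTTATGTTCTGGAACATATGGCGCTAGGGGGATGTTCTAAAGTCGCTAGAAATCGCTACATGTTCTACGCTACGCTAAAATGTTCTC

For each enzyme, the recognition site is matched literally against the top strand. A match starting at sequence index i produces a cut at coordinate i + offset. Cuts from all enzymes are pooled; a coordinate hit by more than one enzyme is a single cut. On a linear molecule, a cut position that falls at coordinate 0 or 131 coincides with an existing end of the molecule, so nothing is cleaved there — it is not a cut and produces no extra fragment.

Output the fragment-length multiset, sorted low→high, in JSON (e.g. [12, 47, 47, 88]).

[2,2,3,4,5,6,6,8,8,10,12,12,15,16,22]

Scan for sites:
  XjeIX (ATGTTCT, off=0): starts [2, 14, 39, 47, 75, 103, 123] → cuts [2, 14, 39, 47, 75, 103, 123]
  OquX (CGCTA, off=4): starts [25, 31, 65, 87, 97, 111, 116] → cuts [29, 35, 69, 91, 101, 115, 120]

All cut coordinates (distinct, sorted): [2, 14, 29, 35, 39, 47, 69, 75, 91, 101, 103, 115, 120, 123]

Fragments:
  [0,2): 2 bp
  [2,14): 12 bp
  [14,29): 15 bp
  [29,35): 6 bp
  [35,39): 4 bp
  [39,47): 8 bp
  [47,69): 22 bp
  [69,75): 6 bp
  [75,91): 16 bp
  [91,101): 10 bp
  [101,103): 2 bp
  [103,115): 12 bp
  [115,120): 5 bp
  [120,123): 3 bp
  [123,131): 8 bp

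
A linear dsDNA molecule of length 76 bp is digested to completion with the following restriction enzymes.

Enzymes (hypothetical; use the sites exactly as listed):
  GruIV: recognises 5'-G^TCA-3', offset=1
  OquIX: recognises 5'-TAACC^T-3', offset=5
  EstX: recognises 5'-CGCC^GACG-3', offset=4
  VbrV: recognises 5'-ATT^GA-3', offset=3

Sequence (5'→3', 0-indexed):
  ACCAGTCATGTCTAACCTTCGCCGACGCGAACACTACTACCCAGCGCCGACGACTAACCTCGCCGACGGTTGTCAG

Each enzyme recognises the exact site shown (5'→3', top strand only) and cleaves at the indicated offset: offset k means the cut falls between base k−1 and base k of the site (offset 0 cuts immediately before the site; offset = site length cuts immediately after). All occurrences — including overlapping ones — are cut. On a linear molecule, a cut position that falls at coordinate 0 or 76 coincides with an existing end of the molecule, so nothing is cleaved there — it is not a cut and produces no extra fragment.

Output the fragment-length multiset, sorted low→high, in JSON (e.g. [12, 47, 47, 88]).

[4,5,5,6,8,11,12,25]

Per-enzyme occurrences:
  GruIV GTCA/1: at [4, 71] ⇒ [5, 72]
  OquIX TAACCT/5: at [12, 54] ⇒ [17, 59]
  EstX CGCCGACG/4: at [19, 44, 60] ⇒ [23, 48, 64]
  VbrV (ATTGA, off=3): no sites

Pooled cuts: [5, 17, 23, 48, 59, 64, 72]

Fragment lengths:
  [0,5): 5 bp
  [5,17): 12 bp
  [17,23): 6 bp
  [23,48): 25 bp
  [48,59): 11 bp
  [59,64): 5 bp
  [64,72): 8 bp
  [72,76): 4 bp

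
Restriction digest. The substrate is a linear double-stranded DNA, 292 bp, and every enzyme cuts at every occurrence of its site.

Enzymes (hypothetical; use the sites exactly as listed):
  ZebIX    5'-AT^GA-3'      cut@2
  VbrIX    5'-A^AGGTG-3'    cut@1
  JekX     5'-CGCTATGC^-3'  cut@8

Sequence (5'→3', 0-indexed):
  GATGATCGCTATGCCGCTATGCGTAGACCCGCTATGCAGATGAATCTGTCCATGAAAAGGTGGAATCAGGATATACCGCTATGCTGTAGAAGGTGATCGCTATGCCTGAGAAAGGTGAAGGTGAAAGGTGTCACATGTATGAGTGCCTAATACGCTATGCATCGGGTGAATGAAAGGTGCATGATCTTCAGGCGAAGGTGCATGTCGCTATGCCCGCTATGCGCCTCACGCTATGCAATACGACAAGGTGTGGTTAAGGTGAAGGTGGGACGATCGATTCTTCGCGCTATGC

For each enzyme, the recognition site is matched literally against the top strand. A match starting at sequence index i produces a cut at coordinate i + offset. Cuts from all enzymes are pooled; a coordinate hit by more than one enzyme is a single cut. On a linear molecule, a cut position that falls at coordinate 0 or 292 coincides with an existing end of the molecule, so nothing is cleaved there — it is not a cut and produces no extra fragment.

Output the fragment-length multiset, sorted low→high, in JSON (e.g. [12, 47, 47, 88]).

Site scan:
  ZebIX (ATGA, off=2): starts [1, 39, 51, 138, 169, 180] → cuts [3, 41, 53, 140, 171, 182]
  VbrIX (AAGGTG, off=1): starts [56, 89, 111, 117, 124, 173, 194, 244, 255, 261] → cuts [57, 90, 112, 118, 125, 174, 195, 245, 256, 262]
  JekX (CGCTATGC, off=8): starts [6, 14, 29, 76, 97, 152, 205, 214, 228, 284] → cuts [14, 22, 37, 84, 105, 160, 213, 222, 236] (position 292 is a terminus of the linear molecule — no cut)

All cut coordinates (distinct, sorted): [3, 14, 22, 37, 41, 53, 57, 84, 90, 105, 112, 118, 125, 140, 160, 171, 174, 182, 195, 213, 222, 236, 245, 256, 262]

Fragments:
  [0,3): 3 bp
  [3,14): 11 bp
  [14,22): 8 bp
  [22,37): 15 bp
  [37,41): 4 bp
  [41,53): 12 bp
  [53,57): 4 bp
  [57,84): 27 bp
  [84,90): 6 bp
  [90,105): 15 bp
  [105,112): 7 bp
  [112,118): 6 bp
  [118,125): 7 bp
  [125,140): 15 bp
  [140,160): 20 bp
  [160,171): 11 bp
  [171,174): 3 bp
  [174,182): 8 bp
  [182,195): 13 bp
  [195,213): 18 bp
  [213,222): 9 bp
  [222,236): 14 bp
  [236,245): 9 bp
  [245,256): 11 bp
  [256,262): 6 bp
  [262,292): 30 bp

[3,3,4,4,6,6,6,7,7,8,8,9,9,11,11,11,12,13,14,15,15,15,18,20,27,30]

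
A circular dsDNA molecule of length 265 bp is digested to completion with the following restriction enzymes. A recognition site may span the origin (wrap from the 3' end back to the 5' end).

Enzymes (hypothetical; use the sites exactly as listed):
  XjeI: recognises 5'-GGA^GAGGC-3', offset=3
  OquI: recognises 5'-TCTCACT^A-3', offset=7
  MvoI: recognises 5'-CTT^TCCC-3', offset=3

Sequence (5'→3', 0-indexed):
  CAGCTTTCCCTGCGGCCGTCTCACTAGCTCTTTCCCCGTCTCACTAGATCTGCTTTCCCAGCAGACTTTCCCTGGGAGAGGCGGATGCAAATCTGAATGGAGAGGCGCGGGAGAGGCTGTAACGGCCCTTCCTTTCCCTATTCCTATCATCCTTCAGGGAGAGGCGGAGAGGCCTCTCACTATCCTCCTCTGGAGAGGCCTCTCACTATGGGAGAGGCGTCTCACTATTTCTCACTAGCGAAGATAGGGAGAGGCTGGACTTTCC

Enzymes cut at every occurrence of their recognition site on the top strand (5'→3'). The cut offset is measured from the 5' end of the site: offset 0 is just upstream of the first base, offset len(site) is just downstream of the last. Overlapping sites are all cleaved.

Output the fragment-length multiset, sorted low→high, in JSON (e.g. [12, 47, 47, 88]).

[6,7,8,9,9,10,10,11,12,13,13,13,13,13,13,14,19,22,24,26]

Scan for sites:
  XjeI (GGAGAGGC, off=3): starts [74, 98, 109, 157, 165, 191, 210, 247] → cuts [77, 101, 112, 160, 168, 194, 213, 250]
  OquI (TCTCACTA, off=7): starts [18, 38, 174, 200, 219, 229] → cuts [25, 45, 181, 207, 226, 236]
  MvoI (CTTTCCC, off=3): starts [3, 29, 52, 65, 131, 259] → cuts [6, 32, 55, 68, 134, 262]

All cut coordinates (distinct, sorted): [6, 25, 32, 45, 55, 68, 77, 101, 112, 134, 160, 168, 181, 194, 207, 213, 226, 236, 250, 262]

Fragment lengths:
  6→25: 19 bp
  25→32: 7 bp
  32→45: 13 bp
  45→55: 10 bp
  55→68: 13 bp
  68→77: 9 bp
  77→101: 24 bp
  101→112: 11 bp
  112→134: 22 bp
  134→160: 26 bp
  160→168: 8 bp
  168→181: 13 bp
  181→194: 13 bp
  194→207: 13 bp
  207→213: 6 bp
  213→226: 13 bp
  226→236: 10 bp
  236→250: 14 bp
  250→262: 12 bp
  262→6 (wrap): 265-262+6 = 9 bp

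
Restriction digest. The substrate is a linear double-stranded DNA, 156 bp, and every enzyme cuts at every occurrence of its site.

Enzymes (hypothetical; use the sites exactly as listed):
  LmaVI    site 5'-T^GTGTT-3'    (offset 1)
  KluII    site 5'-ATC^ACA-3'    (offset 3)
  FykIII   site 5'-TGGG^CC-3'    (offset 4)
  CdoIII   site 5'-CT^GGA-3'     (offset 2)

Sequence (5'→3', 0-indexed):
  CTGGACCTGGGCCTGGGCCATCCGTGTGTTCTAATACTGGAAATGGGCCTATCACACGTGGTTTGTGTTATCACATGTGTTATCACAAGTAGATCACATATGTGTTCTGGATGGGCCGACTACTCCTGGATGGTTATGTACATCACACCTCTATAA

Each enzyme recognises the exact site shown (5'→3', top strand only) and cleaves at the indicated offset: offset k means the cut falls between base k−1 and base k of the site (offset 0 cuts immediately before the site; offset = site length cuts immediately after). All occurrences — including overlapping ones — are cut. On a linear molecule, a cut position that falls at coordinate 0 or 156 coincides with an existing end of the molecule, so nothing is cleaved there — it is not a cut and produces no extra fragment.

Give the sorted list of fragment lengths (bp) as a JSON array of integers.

Site scan:
  LmaVI TGTGTT/1: at [24, 63, 75, 100] ⇒ [25, 64, 76, 101]
  KluII ATCACA/3: at [50, 69, 81, 92, 141] ⇒ [53, 72, 84, 95, 144]
  FykIII TGGGCC/4: at [7, 13, 43, 111] ⇒ [11, 17, 47, 115]
  CdoIII CTGGA/2: at [0, 36, 106, 125] ⇒ [2, 38, 108, 127]

Pooled cuts: [2, 11, 17, 25, 38, 47, 53, 64, 72, 76, 84, 95, 101, 108, 115, 127, 144]

Fragments:
  [0,2): 2 bp
  [2,11): 9 bp
  [11,17): 6 bp
  [17,25): 8 bp
  [25,38): 13 bp
  [38,47): 9 bp
  [47,53): 6 bp
  [53,64): 11 bp
  [64,72): 8 bp
  [72,76): 4 bp
  [76,84): 8 bp
  [84,95): 11 bp
  [95,101): 6 bp
  [101,108): 7 bp
  [108,115): 7 bp
  [115,127): 12 bp
  [127,144): 17 bp
  [144,156): 12 bp

[2,4,6,6,6,7,7,8,8,8,9,9,11,11,12,12,13,17]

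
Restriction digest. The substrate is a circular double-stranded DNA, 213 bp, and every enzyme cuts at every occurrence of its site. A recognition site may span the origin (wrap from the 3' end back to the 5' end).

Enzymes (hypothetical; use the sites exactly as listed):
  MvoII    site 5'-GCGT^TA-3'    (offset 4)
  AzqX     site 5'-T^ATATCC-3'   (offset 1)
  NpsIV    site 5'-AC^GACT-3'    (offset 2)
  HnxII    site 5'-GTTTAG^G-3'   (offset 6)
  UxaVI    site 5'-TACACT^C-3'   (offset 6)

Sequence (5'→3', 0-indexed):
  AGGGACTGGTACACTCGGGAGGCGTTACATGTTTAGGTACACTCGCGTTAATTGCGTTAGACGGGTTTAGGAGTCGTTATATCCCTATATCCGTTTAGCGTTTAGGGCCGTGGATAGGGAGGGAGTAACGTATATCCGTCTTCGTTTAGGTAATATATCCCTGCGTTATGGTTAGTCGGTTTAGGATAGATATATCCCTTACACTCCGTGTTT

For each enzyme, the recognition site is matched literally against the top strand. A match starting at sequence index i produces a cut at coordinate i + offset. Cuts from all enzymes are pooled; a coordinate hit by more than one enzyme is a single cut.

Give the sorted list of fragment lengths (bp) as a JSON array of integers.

Site scan:
  MvoII GCGTTA/4: at [21, 44, 53, 162] ⇒ [25, 48, 57, 166]
  AzqX TATATCC/1: at [77, 85, 130, 153, 190] ⇒ [78, 86, 131, 154, 191]
  NpsIV (ACGACT, off=2): no sites
  HnxII GTTTAGG/6: at [30, 64, 99, 143, 178, 209] ⇒ [2, 36, 70, 105, 149, 184]
  UxaVI TACACTC/6: at [9, 37, 199] ⇒ [15, 43, 205]

Pooled cuts: [2, 15, 25, 36, 43, 48, 57, 70, 78, 86, 105, 131, 149, 154, 166, 184, 191, 205]

Fragments:
  2→15: 13 bp
  15→25: 10 bp
  25→36: 11 bp
  36→43: 7 bp
  43→48: 5 bp
  48→57: 9 bp
  57→70: 13 bp
  70→78: 8 bp
  78→86: 8 bp
  86→105: 19 bp
  105→131: 26 bp
  131→149: 18 bp
  149→154: 5 bp
  154→166: 12 bp
  166→184: 18 bp
  184→191: 7 bp
  191→205: 14 bp
  205→2 (wrap): 213-205+2 = 10 bp

[5,5,7,7,8,8,9,10,10,11,12,13,13,14,18,18,19,26]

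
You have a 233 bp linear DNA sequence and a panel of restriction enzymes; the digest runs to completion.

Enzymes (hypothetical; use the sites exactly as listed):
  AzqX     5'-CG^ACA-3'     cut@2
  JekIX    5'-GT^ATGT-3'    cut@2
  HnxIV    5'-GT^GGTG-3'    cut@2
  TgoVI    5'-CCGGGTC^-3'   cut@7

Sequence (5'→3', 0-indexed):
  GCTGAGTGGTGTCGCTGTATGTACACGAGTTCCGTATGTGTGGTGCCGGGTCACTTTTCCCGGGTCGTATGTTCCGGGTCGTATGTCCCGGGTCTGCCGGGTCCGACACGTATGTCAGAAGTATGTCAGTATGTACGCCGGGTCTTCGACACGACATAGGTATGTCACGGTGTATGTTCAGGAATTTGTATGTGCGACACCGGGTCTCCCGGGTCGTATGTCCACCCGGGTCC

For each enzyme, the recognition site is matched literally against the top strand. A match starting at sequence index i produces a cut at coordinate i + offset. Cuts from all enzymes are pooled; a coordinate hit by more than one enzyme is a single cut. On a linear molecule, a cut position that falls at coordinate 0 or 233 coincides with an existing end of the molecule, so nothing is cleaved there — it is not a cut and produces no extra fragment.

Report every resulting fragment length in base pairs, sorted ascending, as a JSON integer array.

[1,2,2,2,2,4,5,6,6,7,7,8,8,9,9,10,11,11,11,12,12,12,14,14,15,16,17]

Per-enzyme occurrences:
  AzqX (CGACA, off=2): starts [103, 146, 151, 194] → cuts [105, 148, 153, 196]
  JekIX (GTATGT, off=2): starts [16, 33, 66, 80, 109, 120, 128, 159, 171, 187, 215] → cuts [18, 35, 68, 82, 111, 122, 130, 161, 173, 189, 217]
  HnxIV (GTGGTG, off=2): starts [5, 39] → cuts [7, 41]
  TgoVI (CCGGGTC, off=7): starts [45, 59, 73, 87, 96, 137, 199, 208, 225] → cuts [52, 66, 80, 94, 103, 144, 206, 215, 232]

Pooled cuts: [7, 18, 35, 41, 52, 66, 68, 80, 82, 94, 103, 105, 111, 122, 130, 144, 148, 153, 161, 173, 189, 196, 206, 215, 217, 232]

Fragment lengths:
  [0,7): 7 bp
  [7,18): 11 bp
  [18,35): 17 bp
  [35,41): 6 bp
  [41,52): 11 bp
  [52,66): 14 bp
  [66,68): 2 bp
  [68,80): 12 bp
  [80,82): 2 bp
  [82,94): 12 bp
  [94,103): 9 bp
  [103,105): 2 bp
  [105,111): 6 bp
  [111,122): 11 bp
  [122,130): 8 bp
  [130,144): 14 bp
  [144,148): 4 bp
  [148,153): 5 bp
  [153,161): 8 bp
  [161,173): 12 bp
  [173,189): 16 bp
  [189,196): 7 bp
  [196,206): 10 bp
  [206,215): 9 bp
  [215,217): 2 bp
  [217,232): 15 bp
  [232,233): 1 bp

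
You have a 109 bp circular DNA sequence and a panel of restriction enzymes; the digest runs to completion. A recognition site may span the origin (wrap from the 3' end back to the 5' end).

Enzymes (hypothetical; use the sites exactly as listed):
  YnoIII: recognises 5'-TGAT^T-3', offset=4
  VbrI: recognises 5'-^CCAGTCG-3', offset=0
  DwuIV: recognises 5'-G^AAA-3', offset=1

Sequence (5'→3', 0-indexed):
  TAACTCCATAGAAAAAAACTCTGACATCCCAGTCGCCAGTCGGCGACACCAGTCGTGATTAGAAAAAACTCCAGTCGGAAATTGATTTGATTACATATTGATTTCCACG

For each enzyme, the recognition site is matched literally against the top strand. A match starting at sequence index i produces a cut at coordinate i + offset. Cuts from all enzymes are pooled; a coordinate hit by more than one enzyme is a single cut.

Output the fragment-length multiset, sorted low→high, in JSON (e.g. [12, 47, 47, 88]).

Site scan:
  YnoIII TGATT/4: at [55, 82, 87, 98] ⇒ [59, 86, 91, 102]
  VbrI CCAGTCG/0: at [28, 35, 48, 70] ⇒ [28, 35, 48, 70]
  DwuIV GAAA/1: at [10, 61, 77] ⇒ [11, 62, 78]

All cut coordinates (distinct, sorted): [11, 28, 35, 48, 59, 62, 70, 78, 86, 91, 102]

Fragments:
  11→28: 17 bp
  28→35: 7 bp
  35→48: 13 bp
  48→59: 11 bp
  59→62: 3 bp
  62→70: 8 bp
  70→78: 8 bp
  78→86: 8 bp
  86→91: 5 bp
  91→102: 11 bp
  102→11 (wrap): 109-102+11 = 18 bp

[3,5,7,8,8,8,11,11,13,17,18]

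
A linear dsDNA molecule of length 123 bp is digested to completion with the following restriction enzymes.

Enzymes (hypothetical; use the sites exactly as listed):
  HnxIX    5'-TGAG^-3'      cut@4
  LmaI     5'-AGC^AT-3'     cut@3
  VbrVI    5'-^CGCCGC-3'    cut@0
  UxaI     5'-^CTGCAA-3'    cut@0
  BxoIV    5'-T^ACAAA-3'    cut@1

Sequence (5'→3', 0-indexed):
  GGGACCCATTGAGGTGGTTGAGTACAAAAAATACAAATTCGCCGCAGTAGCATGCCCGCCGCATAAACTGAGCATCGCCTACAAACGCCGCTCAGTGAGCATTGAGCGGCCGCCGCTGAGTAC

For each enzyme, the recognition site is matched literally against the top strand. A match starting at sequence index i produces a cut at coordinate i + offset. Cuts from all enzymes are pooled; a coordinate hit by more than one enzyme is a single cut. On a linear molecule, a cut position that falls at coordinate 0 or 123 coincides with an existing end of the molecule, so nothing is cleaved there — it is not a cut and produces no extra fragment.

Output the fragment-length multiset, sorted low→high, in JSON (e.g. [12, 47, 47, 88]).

[1,1,1,3,4,5,5,6,7,7,9,9,10,12,13,14,16]

Scan for sites:
  HnxIX TGAG/4: at [9, 18, 68, 95, 102, 116] ⇒ [13, 22, 72, 99, 106, 120]
  LmaI AGCAT/3: at [48, 70, 97] ⇒ [51, 73, 100]
  VbrVI CGCCGC/0: at [39, 56, 85, 110] ⇒ [39, 56, 85, 110]
  UxaI (CTGCAA, off=0): no sites
  BxoIV TACAAA/1: at [22, 31, 79] ⇒ [23, 32, 80]

Pooled cuts: [13, 22, 23, 32, 39, 51, 56, 72, 73, 80, 85, 99, 100, 106, 110, 120]

Fragments:
  [0,13): 13 bp
  [13,22): 9 bp
  [22,23): 1 bp
  [23,32): 9 bp
  [32,39): 7 bp
  [39,51): 12 bp
  [51,56): 5 bp
  [56,72): 16 bp
  [72,73): 1 bp
  [73,80): 7 bp
  [80,85): 5 bp
  [85,99): 14 bp
  [99,100): 1 bp
  [100,106): 6 bp
  [106,110): 4 bp
  [110,120): 10 bp
  [120,123): 3 bp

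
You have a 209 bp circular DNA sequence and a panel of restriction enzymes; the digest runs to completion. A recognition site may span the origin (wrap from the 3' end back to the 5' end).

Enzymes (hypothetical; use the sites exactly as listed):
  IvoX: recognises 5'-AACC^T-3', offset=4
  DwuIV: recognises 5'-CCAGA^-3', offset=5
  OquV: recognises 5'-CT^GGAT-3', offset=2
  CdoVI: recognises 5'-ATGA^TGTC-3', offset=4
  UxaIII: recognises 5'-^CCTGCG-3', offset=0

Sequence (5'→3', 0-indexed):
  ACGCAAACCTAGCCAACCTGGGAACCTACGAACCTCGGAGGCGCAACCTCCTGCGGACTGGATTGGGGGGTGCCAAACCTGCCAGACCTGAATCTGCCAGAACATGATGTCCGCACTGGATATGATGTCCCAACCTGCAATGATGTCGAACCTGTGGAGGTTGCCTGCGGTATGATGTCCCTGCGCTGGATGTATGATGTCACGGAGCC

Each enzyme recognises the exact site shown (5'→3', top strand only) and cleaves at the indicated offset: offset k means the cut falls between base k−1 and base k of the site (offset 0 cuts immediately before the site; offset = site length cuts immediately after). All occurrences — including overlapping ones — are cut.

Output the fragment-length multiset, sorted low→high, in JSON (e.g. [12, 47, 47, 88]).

[1,4,6,7,8,8,8,8,8,9,9,10,10,10,10,11,12,14,15,20,21]

Scan for sites:
  IvoX AACCT/4: at [5, 14, 22, 30, 44, 75, 131, 148] ⇒ [9, 18, 26, 34, 48, 79, 135, 152]
  DwuIV CCAGA/5: at [81, 96] ⇒ [86, 101]
  OquV CTGGAT/2: at [57, 115, 185] ⇒ [59, 117, 187]
  CdoVI ATGATGTC/4: at [103, 121, 139, 171, 193] ⇒ [107, 125, 143, 175, 197]
  UxaIII CCTGCG/0: at [49, 163, 179] ⇒ [49, 163, 179]

Pooled cuts: [9, 18, 26, 34, 48, 49, 59, 79, 86, 101, 107, 117, 125, 135, 143, 152, 163, 175, 179, 187, 197]

Fragments:
  9→18: 9 bp
  18→26: 8 bp
  26→34: 8 bp
  34→48: 14 bp
  48→49: 1 bp
  49→59: 10 bp
  59→79: 20 bp
  79→86: 7 bp
  86→101: 15 bp
  101→107: 6 bp
  107→117: 10 bp
  117→125: 8 bp
  125→135: 10 bp
  135→143: 8 bp
  143→152: 9 bp
  152→163: 11 bp
  163→175: 12 bp
  175→179: 4 bp
  179→187: 8 bp
  187→197: 10 bp
  197→9 (wrap): 209-197+9 = 21 bp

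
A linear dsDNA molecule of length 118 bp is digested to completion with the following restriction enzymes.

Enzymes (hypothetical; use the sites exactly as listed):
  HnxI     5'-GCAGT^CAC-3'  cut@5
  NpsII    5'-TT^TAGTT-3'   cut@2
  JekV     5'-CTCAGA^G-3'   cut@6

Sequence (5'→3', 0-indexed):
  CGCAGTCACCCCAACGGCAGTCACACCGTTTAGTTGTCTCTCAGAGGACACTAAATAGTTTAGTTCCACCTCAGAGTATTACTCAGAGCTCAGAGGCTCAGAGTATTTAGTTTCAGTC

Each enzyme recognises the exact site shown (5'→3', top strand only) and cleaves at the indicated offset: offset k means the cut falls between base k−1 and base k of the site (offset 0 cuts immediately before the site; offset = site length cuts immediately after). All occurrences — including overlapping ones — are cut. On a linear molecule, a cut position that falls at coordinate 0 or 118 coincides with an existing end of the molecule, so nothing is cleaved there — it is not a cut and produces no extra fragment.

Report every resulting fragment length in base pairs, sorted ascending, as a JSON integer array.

Scan for sites:
  HnxI (GCAGTCAC, off=5): starts [1, 16] → cuts [6, 21]
  NpsII (TTTAGTT, off=2): starts [28, 58, 105] → cuts [30, 60, 107]
  JekV (CTCAGAG, off=6): starts [39, 69, 81, 88, 96] → cuts [45, 75, 87, 94, 102]

All cut coordinates (distinct, sorted): [6, 21, 30, 45, 60, 75, 87, 94, 102, 107]

Fragment lengths:
  [0,6): 6 bp
  [6,21): 15 bp
  [21,30): 9 bp
  [30,45): 15 bp
  [45,60): 15 bp
  [60,75): 15 bp
  [75,87): 12 bp
  [87,94): 7 bp
  [94,102): 8 bp
  [102,107): 5 bp
  [107,118): 11 bp

[5,6,7,8,9,11,12,15,15,15,15]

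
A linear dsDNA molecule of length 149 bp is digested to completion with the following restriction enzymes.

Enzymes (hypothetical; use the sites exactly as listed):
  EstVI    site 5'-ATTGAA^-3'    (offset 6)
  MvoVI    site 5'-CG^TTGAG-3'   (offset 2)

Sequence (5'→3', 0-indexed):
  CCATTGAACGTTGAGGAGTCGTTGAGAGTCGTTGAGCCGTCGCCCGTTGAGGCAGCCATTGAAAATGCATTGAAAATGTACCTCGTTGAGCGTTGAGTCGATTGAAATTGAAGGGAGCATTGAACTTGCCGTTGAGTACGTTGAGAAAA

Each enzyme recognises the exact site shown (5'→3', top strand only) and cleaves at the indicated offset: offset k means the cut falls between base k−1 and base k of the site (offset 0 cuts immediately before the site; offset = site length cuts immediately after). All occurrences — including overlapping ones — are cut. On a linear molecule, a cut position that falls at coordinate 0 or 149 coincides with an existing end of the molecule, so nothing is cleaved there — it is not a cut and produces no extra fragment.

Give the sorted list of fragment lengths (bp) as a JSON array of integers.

Site scan:
  EstVI ATTGAA/6: at [2, 57, 68, 100, 106, 118] ⇒ [8, 63, 74, 106, 112, 124]
  MvoVI CGTTGAG/2: at [8, 19, 29, 44, 83, 90, 129, 138] ⇒ [10, 21, 31, 46, 85, 92, 131, 140]

Pooled cuts: [8, 10, 21, 31, 46, 63, 74, 85, 92, 106, 112, 124, 131, 140]

Fragments:
  [0,8): 8 bp
  [8,10): 2 bp
  [10,21): 11 bp
  [21,31): 10 bp
  [31,46): 15 bp
  [46,63): 17 bp
  [63,74): 11 bp
  [74,85): 11 bp
  [85,92): 7 bp
  [92,106): 14 bp
  [106,112): 6 bp
  [112,124): 12 bp
  [124,131): 7 bp
  [131,140): 9 bp
  [140,149): 9 bp

[2,6,7,7,8,9,9,10,11,11,11,12,14,15,17]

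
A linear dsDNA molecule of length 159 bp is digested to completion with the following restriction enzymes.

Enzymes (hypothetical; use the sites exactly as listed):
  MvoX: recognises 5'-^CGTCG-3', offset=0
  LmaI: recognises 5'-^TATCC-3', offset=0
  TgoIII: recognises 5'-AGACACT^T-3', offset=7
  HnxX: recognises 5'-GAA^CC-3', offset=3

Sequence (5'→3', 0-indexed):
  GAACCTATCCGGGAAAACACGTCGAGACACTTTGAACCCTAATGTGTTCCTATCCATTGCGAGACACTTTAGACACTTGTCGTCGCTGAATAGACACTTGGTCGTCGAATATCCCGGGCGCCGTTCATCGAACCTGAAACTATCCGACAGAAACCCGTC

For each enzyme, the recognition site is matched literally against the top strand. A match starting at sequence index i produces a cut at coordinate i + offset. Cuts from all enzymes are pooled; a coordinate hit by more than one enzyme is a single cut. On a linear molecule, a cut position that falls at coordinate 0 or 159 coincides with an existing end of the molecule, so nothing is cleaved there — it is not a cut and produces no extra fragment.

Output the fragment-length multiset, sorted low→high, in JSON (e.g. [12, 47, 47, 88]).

Scan for sites:
  MvoX (CGTCG, off=0): starts [19, 80, 102] → cuts [19, 80, 102]
  LmaI (TATCC, off=0): starts [5, 50, 109, 140] → cuts [5, 50, 109, 140]
  TgoIII (AGACACTT, off=7): starts [24, 61, 70, 91] → cuts [31, 68, 77, 98]
  HnxX (GAACC, off=3): starts [0, 33, 129] → cuts [3, 36, 132]

Pooled cuts: [3, 5, 19, 31, 36, 50, 68, 77, 80, 98, 102, 109, 132, 140]

Fragment lengths:
  [0,3): 3 bp
  [3,5): 2 bp
  [5,19): 14 bp
  [19,31): 12 bp
  [31,36): 5 bp
  [36,50): 14 bp
  [50,68): 18 bp
  [68,77): 9 bp
  [77,80): 3 bp
  [80,98): 18 bp
  [98,102): 4 bp
  [102,109): 7 bp
  [109,132): 23 bp
  [132,140): 8 bp
  [140,159): 19 bp

[2,3,3,4,5,7,8,9,12,14,14,18,18,19,23]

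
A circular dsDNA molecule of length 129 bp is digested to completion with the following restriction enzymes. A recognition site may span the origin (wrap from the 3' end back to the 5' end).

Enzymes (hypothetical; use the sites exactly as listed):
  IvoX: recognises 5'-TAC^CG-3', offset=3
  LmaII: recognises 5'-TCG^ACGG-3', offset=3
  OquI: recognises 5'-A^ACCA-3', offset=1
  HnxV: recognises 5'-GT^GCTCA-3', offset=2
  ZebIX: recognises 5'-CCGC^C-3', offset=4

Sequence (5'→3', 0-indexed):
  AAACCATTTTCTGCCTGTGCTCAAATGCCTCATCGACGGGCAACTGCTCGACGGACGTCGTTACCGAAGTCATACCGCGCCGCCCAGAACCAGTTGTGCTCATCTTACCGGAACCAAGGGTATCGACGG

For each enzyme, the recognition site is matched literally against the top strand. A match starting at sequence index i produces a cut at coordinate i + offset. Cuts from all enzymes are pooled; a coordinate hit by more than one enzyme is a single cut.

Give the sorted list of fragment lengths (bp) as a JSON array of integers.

[4,5,6,8,9,11,11,13,14,15,16,17]

Scan for sites:
  IvoX (TACCG, off=3): starts [61, 72, 105] → cuts [64, 75, 108]
  LmaII (TCGACGG, off=3): starts [32, 47, 122] → cuts [35, 50, 125]
  OquI (AACCA, off=1): starts [1, 87, 111] → cuts [2, 88, 112]
  HnxV (GTGCTCA, off=2): starts [16, 95] → cuts [18, 97]
  ZebIX (CCGCC, off=4): starts [79] → cuts [83]

Pooled cuts: [2, 18, 35, 50, 64, 75, 83, 88, 97, 108, 112, 125]

Fragments:
  2→18: 16 bp
  18→35: 17 bp
  35→50: 15 bp
  50→64: 14 bp
  64→75: 11 bp
  75→83: 8 bp
  83→88: 5 bp
  88→97: 9 bp
  97→108: 11 bp
  108→112: 4 bp
  112→125: 13 bp
  125→2 (wrap): 129-125+2 = 6 bp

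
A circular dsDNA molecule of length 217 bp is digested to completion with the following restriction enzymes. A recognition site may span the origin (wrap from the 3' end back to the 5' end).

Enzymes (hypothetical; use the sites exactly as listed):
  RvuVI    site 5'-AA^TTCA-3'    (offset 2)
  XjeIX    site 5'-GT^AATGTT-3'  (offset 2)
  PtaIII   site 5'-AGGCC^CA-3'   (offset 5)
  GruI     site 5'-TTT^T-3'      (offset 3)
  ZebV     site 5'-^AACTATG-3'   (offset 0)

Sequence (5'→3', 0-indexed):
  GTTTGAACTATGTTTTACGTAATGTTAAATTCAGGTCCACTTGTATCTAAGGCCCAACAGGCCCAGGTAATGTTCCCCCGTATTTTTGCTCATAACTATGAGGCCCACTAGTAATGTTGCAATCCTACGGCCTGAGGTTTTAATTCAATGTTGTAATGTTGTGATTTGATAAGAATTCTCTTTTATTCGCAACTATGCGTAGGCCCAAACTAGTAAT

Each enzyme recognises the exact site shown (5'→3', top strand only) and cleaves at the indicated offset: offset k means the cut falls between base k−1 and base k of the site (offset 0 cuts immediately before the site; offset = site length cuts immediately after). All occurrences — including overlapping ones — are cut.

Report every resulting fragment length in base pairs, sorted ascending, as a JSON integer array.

Scan for sites:
  RvuVI (AATTCA, off=2): starts [27, 141] → cuts [29, 143]
  XjeIX (GTAATGTT, off=2): starts [18, 66, 110, 152, 212] → cuts [20, 68, 112, 154, 214]
  PtaIII (AGGCCCA, off=5): starts [49, 58, 100, 200] → cuts [54, 63, 105, 205]
  GruI (TTTT, off=3): starts [12, 82, 83, 137, 180] → cuts [15, 85, 86, 140, 183]
  ZebV (AACTATG, off=0): starts [5, 93, 190] → cuts [5, 93, 190]

All cut coordinates (distinct, sorted): [5, 15, 20, 29, 54, 63, 68, 85, 86, 93, 105, 112, 140, 143, 154, 183, 190, 205, 214]

Fragment lengths:
  5→15: 10 bp
  15→20: 5 bp
  20→29: 9 bp
  29→54: 25 bp
  54→63: 9 bp
  63→68: 5 bp
  68→85: 17 bp
  85→86: 1 bp
  86→93: 7 bp
  93→105: 12 bp
  105→112: 7 bp
  112→140: 28 bp
  140→143: 3 bp
  143→154: 11 bp
  154→183: 29 bp
  183→190: 7 bp
  190→205: 15 bp
  205→214: 9 bp
  214→5 (wrap): 217-214+5 = 8 bp

[1,3,5,5,7,7,7,8,9,9,9,10,11,12,15,17,25,28,29]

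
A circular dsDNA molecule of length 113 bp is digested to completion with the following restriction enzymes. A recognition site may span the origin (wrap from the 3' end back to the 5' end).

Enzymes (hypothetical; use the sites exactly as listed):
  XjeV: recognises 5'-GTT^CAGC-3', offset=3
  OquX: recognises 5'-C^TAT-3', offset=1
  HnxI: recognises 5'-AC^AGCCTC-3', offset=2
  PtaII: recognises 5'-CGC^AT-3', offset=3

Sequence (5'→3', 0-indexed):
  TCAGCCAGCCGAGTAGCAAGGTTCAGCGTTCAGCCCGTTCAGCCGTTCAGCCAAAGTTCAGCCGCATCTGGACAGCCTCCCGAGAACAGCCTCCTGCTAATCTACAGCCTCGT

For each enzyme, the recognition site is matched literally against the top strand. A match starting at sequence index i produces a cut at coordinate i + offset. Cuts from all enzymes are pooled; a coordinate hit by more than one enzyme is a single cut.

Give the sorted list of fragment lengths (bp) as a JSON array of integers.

Scan for sites:
  XjeV GTTCAGC/3: at [20, 27, 36, 44, 55, 111] ⇒ [1, 23, 30, 39, 47, 58]
  OquX (CTAT, off=1): no sites
  HnxI ACAGCCTC/2: at [71, 85, 103] ⇒ [73, 87, 105]
  PtaII CGCAT/3: at [62] ⇒ [65]

All cut coordinates (distinct, sorted): [1, 23, 30, 39, 47, 58, 65, 73, 87, 105]

Fragment lengths:
  1→23: 22 bp
  23→30: 7 bp
  30→39: 9 bp
  39→47: 8 bp
  47→58: 11 bp
  58→65: 7 bp
  65→73: 8 bp
  73→87: 14 bp
  87→105: 18 bp
  105→1 (wrap): 113-105+1 = 9 bp

[7,7,8,8,9,9,11,14,18,22]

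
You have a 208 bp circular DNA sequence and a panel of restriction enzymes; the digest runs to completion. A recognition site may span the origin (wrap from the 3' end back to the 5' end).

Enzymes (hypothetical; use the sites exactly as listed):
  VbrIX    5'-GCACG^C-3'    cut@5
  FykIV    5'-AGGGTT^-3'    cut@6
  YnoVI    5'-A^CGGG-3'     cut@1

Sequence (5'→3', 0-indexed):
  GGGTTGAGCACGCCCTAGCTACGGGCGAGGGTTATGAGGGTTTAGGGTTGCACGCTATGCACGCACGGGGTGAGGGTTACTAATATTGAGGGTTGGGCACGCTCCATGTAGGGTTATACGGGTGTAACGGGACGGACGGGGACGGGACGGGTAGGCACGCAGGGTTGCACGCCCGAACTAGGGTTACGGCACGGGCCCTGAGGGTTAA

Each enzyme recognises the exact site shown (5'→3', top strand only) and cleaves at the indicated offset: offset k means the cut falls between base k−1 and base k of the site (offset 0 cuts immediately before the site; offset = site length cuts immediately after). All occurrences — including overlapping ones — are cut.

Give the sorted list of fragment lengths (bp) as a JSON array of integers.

[2,3,5,5,5,6,6,7,7,7,7,7,9,9,9,9,9,12,12,13,14,14,15,16]

Site scan:
  VbrIX GCACGC/5: at [7, 49, 58, 96, 154, 166] ⇒ [12, 54, 63, 101, 159, 171]
  FykIV AGGGTT/6: at [27, 36, 43, 72, 88, 109, 160, 179, 200, 207] ⇒ [5, 33, 42, 49, 78, 94, 115, 166, 185, 206]
  YnoVI ACGGG/1: at [20, 64, 117, 126, 135, 141, 146, 190] ⇒ [21, 65, 118, 127, 136, 142, 147, 191]

Pooled cuts: [5, 12, 21, 33, 42, 49, 54, 63, 65, 78, 94, 101, 115, 118, 127, 136, 142, 147, 159, 166, 171, 185, 191, 206]

Fragments:
  5→12: 7 bp
  12→21: 9 bp
  21→33: 12 bp
  33→42: 9 bp
  42→49: 7 bp
  49→54: 5 bp
  54→63: 9 bp
  63→65: 2 bp
  65→78: 13 bp
  78→94: 16 bp
  94→101: 7 bp
  101→115: 14 bp
  115→118: 3 bp
  118→127: 9 bp
  127→136: 9 bp
  136→142: 6 bp
  142→147: 5 bp
  147→159: 12 bp
  159→166: 7 bp
  166→171: 5 bp
  171→185: 14 bp
  185→191: 6 bp
  191→206: 15 bp
  206→5 (wrap): 208-206+5 = 7 bp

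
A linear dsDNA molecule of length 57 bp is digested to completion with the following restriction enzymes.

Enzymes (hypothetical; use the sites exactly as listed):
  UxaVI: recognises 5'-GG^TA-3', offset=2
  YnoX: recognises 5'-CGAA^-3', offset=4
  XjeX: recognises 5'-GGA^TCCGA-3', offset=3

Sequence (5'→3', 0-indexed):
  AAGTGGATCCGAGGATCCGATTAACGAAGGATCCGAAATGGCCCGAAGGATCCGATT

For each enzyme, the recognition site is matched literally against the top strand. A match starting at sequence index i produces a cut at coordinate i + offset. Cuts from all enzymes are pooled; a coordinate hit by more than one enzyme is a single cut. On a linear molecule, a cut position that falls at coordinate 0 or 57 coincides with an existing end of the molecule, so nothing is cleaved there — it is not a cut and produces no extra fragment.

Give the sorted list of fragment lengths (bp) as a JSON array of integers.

Per-enzyme occurrences:
  UxaVI (GGTA, off=2): no sites
  YnoX CGAA/4: at [24, 33, 43] ⇒ [28, 37, 47]
  XjeX GGATCCGA/3: at [4, 12, 28, 47] ⇒ [7, 15, 31, 50]

All cut coordinates (distinct, sorted): [7, 15, 28, 31, 37, 47, 50]

Fragment lengths:
  [0,7): 7 bp
  [7,15): 8 bp
  [15,28): 13 bp
  [28,31): 3 bp
  [31,37): 6 bp
  [37,47): 10 bp
  [47,50): 3 bp
  [50,57): 7 bp

[3,3,6,7,7,8,10,13]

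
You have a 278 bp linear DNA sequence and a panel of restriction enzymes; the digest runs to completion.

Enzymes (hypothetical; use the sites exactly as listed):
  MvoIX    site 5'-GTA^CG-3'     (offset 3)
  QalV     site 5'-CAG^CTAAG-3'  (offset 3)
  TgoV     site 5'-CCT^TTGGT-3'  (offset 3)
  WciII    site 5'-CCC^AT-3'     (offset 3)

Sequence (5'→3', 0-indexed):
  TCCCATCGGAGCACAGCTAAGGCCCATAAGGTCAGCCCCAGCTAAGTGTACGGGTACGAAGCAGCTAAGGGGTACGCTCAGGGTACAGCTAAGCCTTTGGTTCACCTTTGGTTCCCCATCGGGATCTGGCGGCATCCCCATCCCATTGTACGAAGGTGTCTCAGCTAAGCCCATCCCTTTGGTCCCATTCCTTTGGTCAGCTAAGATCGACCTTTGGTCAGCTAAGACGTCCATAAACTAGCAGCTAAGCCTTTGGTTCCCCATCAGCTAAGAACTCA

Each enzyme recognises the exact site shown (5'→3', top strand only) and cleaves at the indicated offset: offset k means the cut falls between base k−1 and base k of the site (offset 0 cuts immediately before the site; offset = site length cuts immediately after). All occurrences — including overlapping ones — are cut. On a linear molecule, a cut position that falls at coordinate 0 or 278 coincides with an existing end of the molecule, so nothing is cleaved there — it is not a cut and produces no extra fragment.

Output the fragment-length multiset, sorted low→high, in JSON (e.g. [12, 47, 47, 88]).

Scan for sites:
  MvoIX (GTACG, off=3): starts [47, 53, 71, 147] → cuts [50, 56, 74, 150]
  QalV (CAGCTAAG, off=3): starts [13, 38, 61, 85, 161, 197, 218, 241, 264] → cuts [16, 41, 64, 88, 164, 200, 221, 244, 267]
  TgoV (CCTTTGGT, off=3): starts [93, 104, 175, 189, 210, 249] → cuts [96, 107, 178, 192, 213, 252]
  WciII (CCCAT, off=3): starts [1, 22, 114, 136, 141, 169, 183, 259] → cuts [4, 25, 117, 139, 144, 172, 186, 262]

All cut coordinates (distinct, sorted): [4, 16, 25, 41, 50, 56, 64, 74, 88, 96, 107, 117, 139, 144, 150, 164, 172, 178, 186, 192, 200, 213, 221, 244, 252, 262, 267]

Fragment lengths:
  [0,4): 4 bp
  [4,16): 12 bp
  [16,25): 9 bp
  [25,41): 16 bp
  [41,50): 9 bp
  [50,56): 6 bp
  [56,64): 8 bp
  [64,74): 10 bp
  [74,88): 14 bp
  [88,96): 8 bp
  [96,107): 11 bp
  [107,117): 10 bp
  [117,139): 22 bp
  [139,144): 5 bp
  [144,150): 6 bp
  [150,164): 14 bp
  [164,172): 8 bp
  [172,178): 6 bp
  [178,186): 8 bp
  [186,192): 6 bp
  [192,200): 8 bp
  [200,213): 13 bp
  [213,221): 8 bp
  [221,244): 23 bp
  [244,252): 8 bp
  [252,262): 10 bp
  [262,267): 5 bp
  [267,278): 11 bp

[4,5,5,6,6,6,6,8,8,8,8,8,8,8,9,9,10,10,10,11,11,12,13,14,14,16,22,23]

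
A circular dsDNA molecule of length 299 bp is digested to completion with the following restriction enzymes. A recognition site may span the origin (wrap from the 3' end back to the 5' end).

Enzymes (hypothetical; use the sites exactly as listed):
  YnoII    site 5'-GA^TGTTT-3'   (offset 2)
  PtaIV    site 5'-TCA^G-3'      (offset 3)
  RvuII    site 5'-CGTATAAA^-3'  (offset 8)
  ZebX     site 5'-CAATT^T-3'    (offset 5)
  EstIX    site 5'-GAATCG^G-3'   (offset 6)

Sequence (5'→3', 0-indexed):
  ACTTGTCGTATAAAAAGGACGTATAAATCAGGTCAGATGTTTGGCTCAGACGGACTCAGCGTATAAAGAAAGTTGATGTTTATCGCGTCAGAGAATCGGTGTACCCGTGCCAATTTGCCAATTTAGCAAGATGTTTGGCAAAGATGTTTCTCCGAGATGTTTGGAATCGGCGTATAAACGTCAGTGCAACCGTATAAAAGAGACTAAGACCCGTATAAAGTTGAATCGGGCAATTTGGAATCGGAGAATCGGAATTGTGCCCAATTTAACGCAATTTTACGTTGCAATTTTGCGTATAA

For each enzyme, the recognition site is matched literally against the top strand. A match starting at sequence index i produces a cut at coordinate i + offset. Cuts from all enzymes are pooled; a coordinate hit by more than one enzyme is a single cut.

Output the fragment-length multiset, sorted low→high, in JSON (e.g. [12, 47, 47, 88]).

Scan for sites:
  YnoII (GATGTTT, off=2): starts [35, 74, 129, 142, 155] → cuts [37, 76, 131, 144, 157]
  PtaIV (TCAG, off=3): starts [27, 32, 45, 55, 87, 180] → cuts [30, 35, 48, 58, 90, 183]
  RvuII (CGTATAAA, off=8): starts [6, 19, 59, 170, 190, 211, 292] → cuts [1, 14, 27, 67, 178, 198, 219]
  ZebX (CAATTT, off=5): starts [110, 118, 230, 261, 271, 284] → cuts [115, 123, 235, 266, 276, 289]
  EstIX (GAATCGG, off=6): starts [92, 163, 222, 237, 245] → cuts [98, 169, 228, 243, 251]

Pooled cuts: [1, 14, 27, 30, 35, 37, 48, 58, 67, 76, 90, 98, 115, 123, 131, 144, 157, 169, 178, 183, 198, 219, 228, 235, 243, 251, 266, 276, 289]

Fragments:
  1→14: 13 bp
  14→27: 13 bp
  27→30: 3 bp
  30→35: 5 bp
  35→37: 2 bp
  37→48: 11 bp
  48→58: 10 bp
  58→67: 9 bp
  67→76: 9 bp
  76→90: 14 bp
  90→98: 8 bp
  98→115: 17 bp
  115→123: 8 bp
  123→131: 8 bp
  131→144: 13 bp
  144→157: 13 bp
  157→169: 12 bp
  169→178: 9 bp
  178→183: 5 bp
  183→198: 15 bp
  198→219: 21 bp
  219→228: 9 bp
  228→235: 7 bp
  235→243: 8 bp
  243→251: 8 bp
  251→266: 15 bp
  266→276: 10 bp
  276→289: 13 bp
  289→1 (wrap): 299-289+1 = 11 bp

[2,3,5,5,7,8,8,8,8,8,9,9,9,9,10,10,11,11,12,13,13,13,13,13,14,15,15,17,21]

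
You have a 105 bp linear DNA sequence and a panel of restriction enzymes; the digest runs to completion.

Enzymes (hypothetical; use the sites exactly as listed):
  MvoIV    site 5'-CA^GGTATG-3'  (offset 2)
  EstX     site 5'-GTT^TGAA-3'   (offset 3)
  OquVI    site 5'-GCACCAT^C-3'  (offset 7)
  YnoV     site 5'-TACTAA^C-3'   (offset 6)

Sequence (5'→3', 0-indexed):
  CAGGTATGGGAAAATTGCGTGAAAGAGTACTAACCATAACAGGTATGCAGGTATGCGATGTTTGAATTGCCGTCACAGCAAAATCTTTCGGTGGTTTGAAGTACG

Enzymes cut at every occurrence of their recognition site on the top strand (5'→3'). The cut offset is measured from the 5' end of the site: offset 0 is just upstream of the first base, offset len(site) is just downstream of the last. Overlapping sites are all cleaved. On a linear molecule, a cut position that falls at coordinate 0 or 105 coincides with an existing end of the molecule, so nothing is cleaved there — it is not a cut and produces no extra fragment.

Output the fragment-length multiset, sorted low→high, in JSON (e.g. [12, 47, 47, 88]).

[2,8,8,9,13,31,34]

Per-enzyme occurrences:
  MvoIV (CAGGTATG, off=2): starts [0, 39, 47] → cuts [2, 41, 49]
  EstX (GTTTGAA, off=3): starts [59, 93] → cuts [62, 96]
  OquVI (GCACCATC, off=7): no sites
  YnoV (TACTAAC, off=6): starts [27] → cuts [33]

Pooled cuts: [2, 33, 41, 49, 62, 96]

Fragment lengths:
  [0,2): 2 bp
  [2,33): 31 bp
  [33,41): 8 bp
  [41,49): 8 bp
  [49,62): 13 bp
  [62,96): 34 bp
  [96,105): 9 bp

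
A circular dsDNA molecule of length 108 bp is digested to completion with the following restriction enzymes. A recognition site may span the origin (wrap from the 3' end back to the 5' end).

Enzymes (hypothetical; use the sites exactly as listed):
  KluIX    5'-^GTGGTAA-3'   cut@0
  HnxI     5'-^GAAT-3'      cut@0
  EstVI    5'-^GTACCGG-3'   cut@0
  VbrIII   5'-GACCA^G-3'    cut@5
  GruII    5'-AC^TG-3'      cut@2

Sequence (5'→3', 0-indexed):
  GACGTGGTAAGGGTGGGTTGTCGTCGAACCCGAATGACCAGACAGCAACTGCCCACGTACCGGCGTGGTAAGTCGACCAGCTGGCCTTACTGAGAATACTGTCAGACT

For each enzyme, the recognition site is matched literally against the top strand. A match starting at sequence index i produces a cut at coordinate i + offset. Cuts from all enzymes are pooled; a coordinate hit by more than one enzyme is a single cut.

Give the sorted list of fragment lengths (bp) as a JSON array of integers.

[3,4,6,7,8,8,9,9,11,15,28]

Scan for sites:
  KluIX GTGGTAA/0: at [3, 64] ⇒ [3, 64]
  HnxI GAAT/0: at [31, 93] ⇒ [31, 93]
  EstVI GTACCGG/0: at [56] ⇒ [56]
  VbrIII GACCAG/5: at [35, 74] ⇒ [40, 79]
  GruII ACTG/2: at [47, 88, 97, 105] ⇒ [49, 90, 99, 107]

Pooled cuts: [3, 31, 40, 49, 56, 64, 79, 90, 93, 99, 107]

Fragment lengths:
  3→31: 28 bp
  31→40: 9 bp
  40→49: 9 bp
  49→56: 7 bp
  56→64: 8 bp
  64→79: 15 bp
  79→90: 11 bp
  90→93: 3 bp
  93→99: 6 bp
  99→107: 8 bp
  107→3 (wrap): 108-107+3 = 4 bp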